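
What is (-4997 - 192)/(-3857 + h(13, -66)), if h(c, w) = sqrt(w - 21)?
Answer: 690137/512984 + 5189*I*sqrt(87)/14876536 ≈ 1.3453 + 0.0032534*I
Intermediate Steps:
h(c, w) = sqrt(-21 + w)
(-4997 - 192)/(-3857 + h(13, -66)) = (-4997 - 192)/(-3857 + sqrt(-21 - 66)) = -5189/(-3857 + sqrt(-87)) = -5189/(-3857 + I*sqrt(87))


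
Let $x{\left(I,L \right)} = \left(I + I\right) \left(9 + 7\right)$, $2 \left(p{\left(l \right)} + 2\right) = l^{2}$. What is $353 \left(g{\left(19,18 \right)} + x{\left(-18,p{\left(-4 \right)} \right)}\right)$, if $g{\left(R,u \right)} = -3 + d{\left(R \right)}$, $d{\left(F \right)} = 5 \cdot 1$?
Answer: $-202622$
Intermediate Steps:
$d{\left(F \right)} = 5$
$g{\left(R,u \right)} = 2$ ($g{\left(R,u \right)} = -3 + 5 = 2$)
$p{\left(l \right)} = -2 + \frac{l^{2}}{2}$
$x{\left(I,L \right)} = 32 I$ ($x{\left(I,L \right)} = 2 I 16 = 32 I$)
$353 \left(g{\left(19,18 \right)} + x{\left(-18,p{\left(-4 \right)} \right)}\right) = 353 \left(2 + 32 \left(-18\right)\right) = 353 \left(2 - 576\right) = 353 \left(-574\right) = -202622$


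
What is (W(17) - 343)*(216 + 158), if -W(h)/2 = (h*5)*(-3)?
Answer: 62458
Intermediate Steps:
W(h) = 30*h (W(h) = -2*h*5*(-3) = -2*5*h*(-3) = -(-30)*h = 30*h)
(W(17) - 343)*(216 + 158) = (30*17 - 343)*(216 + 158) = (510 - 343)*374 = 167*374 = 62458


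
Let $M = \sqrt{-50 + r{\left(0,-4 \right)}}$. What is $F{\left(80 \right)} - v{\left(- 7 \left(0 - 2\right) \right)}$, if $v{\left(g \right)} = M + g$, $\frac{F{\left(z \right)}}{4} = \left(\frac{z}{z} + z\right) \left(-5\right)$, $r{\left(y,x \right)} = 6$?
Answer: $-1634 - 2 i \sqrt{11} \approx -1634.0 - 6.6332 i$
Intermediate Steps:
$M = 2 i \sqrt{11}$ ($M = \sqrt{-50 + 6} = \sqrt{-44} = 2 i \sqrt{11} \approx 6.6332 i$)
$F{\left(z \right)} = -20 - 20 z$ ($F{\left(z \right)} = 4 \left(\frac{z}{z} + z\right) \left(-5\right) = 4 \left(1 + z\right) \left(-5\right) = 4 \left(-5 - 5 z\right) = -20 - 20 z$)
$v{\left(g \right)} = g + 2 i \sqrt{11}$ ($v{\left(g \right)} = 2 i \sqrt{11} + g = g + 2 i \sqrt{11}$)
$F{\left(80 \right)} - v{\left(- 7 \left(0 - 2\right) \right)} = \left(-20 - 1600\right) - \left(- 7 \left(0 - 2\right) + 2 i \sqrt{11}\right) = \left(-20 - 1600\right) - \left(\left(-7\right) \left(-2\right) + 2 i \sqrt{11}\right) = -1620 - \left(14 + 2 i \sqrt{11}\right) = -1634 - 2 i \sqrt{11}$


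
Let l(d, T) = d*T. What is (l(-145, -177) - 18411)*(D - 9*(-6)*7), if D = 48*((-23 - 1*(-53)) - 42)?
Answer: -1436292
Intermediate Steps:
l(d, T) = T*d
D = -576 (D = 48*((-23 + 53) - 42) = 48*(30 - 42) = 48*(-12) = -576)
(l(-145, -177) - 18411)*(D - 9*(-6)*7) = (-177*(-145) - 18411)*(-576 - 9*(-6)*7) = (25665 - 18411)*(-576 + 54*7) = 7254*(-576 + 378) = 7254*(-198) = -1436292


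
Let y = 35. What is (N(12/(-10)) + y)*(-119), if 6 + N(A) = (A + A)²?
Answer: -103411/25 ≈ -4136.4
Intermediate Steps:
N(A) = -6 + 4*A² (N(A) = -6 + (A + A)² = -6 + (2*A)² = -6 + 4*A²)
(N(12/(-10)) + y)*(-119) = ((-6 + 4*(12/(-10))²) + 35)*(-119) = ((-6 + 4*(12*(-⅒))²) + 35)*(-119) = ((-6 + 4*(-6/5)²) + 35)*(-119) = ((-6 + 4*(36/25)) + 35)*(-119) = ((-6 + 144/25) + 35)*(-119) = (-6/25 + 35)*(-119) = (869/25)*(-119) = -103411/25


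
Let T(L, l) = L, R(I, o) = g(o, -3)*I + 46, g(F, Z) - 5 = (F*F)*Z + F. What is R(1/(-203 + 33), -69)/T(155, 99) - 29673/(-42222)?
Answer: 4617792/2990725 ≈ 1.5440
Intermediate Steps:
g(F, Z) = 5 + F + Z*F² (g(F, Z) = 5 + ((F*F)*Z + F) = 5 + (F²*Z + F) = 5 + (Z*F² + F) = 5 + (F + Z*F²) = 5 + F + Z*F²)
R(I, o) = 46 + I*(5 + o - 3*o²) (R(I, o) = (5 + o - 3*o²)*I + 46 = I*(5 + o - 3*o²) + 46 = 46 + I*(5 + o - 3*o²))
R(1/(-203 + 33), -69)/T(155, 99) - 29673/(-42222) = (46 + (5 - 69 - 3*(-69)²)/(-203 + 33))/155 - 29673/(-42222) = (46 + (5 - 69 - 3*4761)/(-170))*(1/155) - 29673*(-1/42222) = (46 - (5 - 69 - 14283)/170)*(1/155) + 9891/14074 = (46 - 1/170*(-14347))*(1/155) + 9891/14074 = (46 + 14347/170)*(1/155) + 9891/14074 = (22167/170)*(1/155) + 9891/14074 = 22167/26350 + 9891/14074 = 4617792/2990725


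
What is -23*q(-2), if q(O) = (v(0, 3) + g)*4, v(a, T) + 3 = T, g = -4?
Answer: 368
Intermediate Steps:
v(a, T) = -3 + T
q(O) = -16 (q(O) = ((-3 + 3) - 4)*4 = (0 - 4)*4 = -4*4 = -16)
-23*q(-2) = -23*(-16) = 368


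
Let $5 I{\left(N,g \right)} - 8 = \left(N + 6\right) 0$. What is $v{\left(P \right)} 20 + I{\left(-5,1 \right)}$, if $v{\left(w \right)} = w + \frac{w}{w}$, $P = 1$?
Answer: $\frac{208}{5} \approx 41.6$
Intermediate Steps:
$v{\left(w \right)} = 1 + w$ ($v{\left(w \right)} = w + 1 = 1 + w$)
$I{\left(N,g \right)} = \frac{8}{5}$ ($I{\left(N,g \right)} = \frac{8}{5} + \frac{\left(N + 6\right) 0}{5} = \frac{8}{5} + \frac{\left(6 + N\right) 0}{5} = \frac{8}{5} + \frac{1}{5} \cdot 0 = \frac{8}{5} + 0 = \frac{8}{5}$)
$v{\left(P \right)} 20 + I{\left(-5,1 \right)} = \left(1 + 1\right) 20 + \frac{8}{5} = 2 \cdot 20 + \frac{8}{5} = 40 + \frac{8}{5} = \frac{208}{5}$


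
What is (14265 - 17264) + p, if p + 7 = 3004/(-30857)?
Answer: -92759146/30857 ≈ -3006.1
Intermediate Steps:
p = -219003/30857 (p = -7 + 3004/(-30857) = -7 + 3004*(-1/30857) = -7 - 3004/30857 = -219003/30857 ≈ -7.0974)
(14265 - 17264) + p = (14265 - 17264) - 219003/30857 = -2999 - 219003/30857 = -92759146/30857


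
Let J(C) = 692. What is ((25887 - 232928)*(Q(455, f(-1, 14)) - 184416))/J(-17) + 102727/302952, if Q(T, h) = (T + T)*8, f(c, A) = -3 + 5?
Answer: 2777646828928859/52410696 ≈ 5.2998e+7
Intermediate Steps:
f(c, A) = 2
Q(T, h) = 16*T (Q(T, h) = (2*T)*8 = 16*T)
((25887 - 232928)*(Q(455, f(-1, 14)) - 184416))/J(-17) + 102727/302952 = ((25887 - 232928)*(16*455 - 184416))/692 + 102727/302952 = -207041*(7280 - 184416)*(1/692) + 102727*(1/302952) = -207041*(-177136)*(1/692) + 102727/302952 = 36674414576*(1/692) + 102727/302952 = 9168603644/173 + 102727/302952 = 2777646828928859/52410696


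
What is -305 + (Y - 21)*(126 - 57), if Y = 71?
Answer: 3145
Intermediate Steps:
-305 + (Y - 21)*(126 - 57) = -305 + (71 - 21)*(126 - 57) = -305 + 50*69 = -305 + 3450 = 3145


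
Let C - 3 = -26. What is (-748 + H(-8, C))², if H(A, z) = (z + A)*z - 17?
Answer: 2704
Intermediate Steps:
C = -23 (C = 3 - 26 = -23)
H(A, z) = -17 + z*(A + z) (H(A, z) = (A + z)*z - 17 = z*(A + z) - 17 = -17 + z*(A + z))
(-748 + H(-8, C))² = (-748 + (-17 + (-23)² - 8*(-23)))² = (-748 + (-17 + 529 + 184))² = (-748 + 696)² = (-52)² = 2704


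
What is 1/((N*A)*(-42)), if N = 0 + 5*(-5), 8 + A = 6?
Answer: -1/2100 ≈ -0.00047619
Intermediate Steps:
A = -2 (A = -8 + 6 = -2)
N = -25 (N = 0 - 25 = -25)
1/((N*A)*(-42)) = 1/(-25*(-2)*(-42)) = 1/(50*(-42)) = 1/(-2100) = -1/2100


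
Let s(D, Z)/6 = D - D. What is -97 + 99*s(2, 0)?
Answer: -97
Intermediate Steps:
s(D, Z) = 0 (s(D, Z) = 6*(D - D) = 6*0 = 0)
-97 + 99*s(2, 0) = -97 + 99*0 = -97 + 0 = -97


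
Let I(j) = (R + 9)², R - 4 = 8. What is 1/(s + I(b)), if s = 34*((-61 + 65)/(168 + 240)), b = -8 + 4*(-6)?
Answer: 3/1324 ≈ 0.0022659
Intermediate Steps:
R = 12 (R = 4 + 8 = 12)
b = -32 (b = -8 - 24 = -32)
I(j) = 441 (I(j) = (12 + 9)² = 21² = 441)
s = ⅓ (s = 34*(4/408) = 34*(4*(1/408)) = 34*(1/102) = ⅓ ≈ 0.33333)
1/(s + I(b)) = 1/(⅓ + 441) = 1/(1324/3) = 3/1324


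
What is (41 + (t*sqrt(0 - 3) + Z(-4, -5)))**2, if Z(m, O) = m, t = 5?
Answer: 1294 + 370*I*sqrt(3) ≈ 1294.0 + 640.86*I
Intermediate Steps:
(41 + (t*sqrt(0 - 3) + Z(-4, -5)))**2 = (41 + (5*sqrt(0 - 3) - 4))**2 = (41 + (5*sqrt(-3) - 4))**2 = (41 + (5*(I*sqrt(3)) - 4))**2 = (41 + (5*I*sqrt(3) - 4))**2 = (41 + (-4 + 5*I*sqrt(3)))**2 = (37 + 5*I*sqrt(3))**2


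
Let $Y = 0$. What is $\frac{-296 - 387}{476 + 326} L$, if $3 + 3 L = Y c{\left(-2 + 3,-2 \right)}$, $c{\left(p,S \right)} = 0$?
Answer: $\frac{683}{802} \approx 0.85162$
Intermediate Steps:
$L = -1$ ($L = -1 + \frac{0 \cdot 0}{3} = -1 + \frac{1}{3} \cdot 0 = -1 + 0 = -1$)
$\frac{-296 - 387}{476 + 326} L = \frac{-296 - 387}{476 + 326} \left(-1\right) = - \frac{683}{802} \left(-1\right) = \left(-683\right) \frac{1}{802} \left(-1\right) = \left(- \frac{683}{802}\right) \left(-1\right) = \frac{683}{802}$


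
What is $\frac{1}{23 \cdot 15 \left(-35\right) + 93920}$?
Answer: $\frac{1}{81845} \approx 1.2218 \cdot 10^{-5}$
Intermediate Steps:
$\frac{1}{23 \cdot 15 \left(-35\right) + 93920} = \frac{1}{345 \left(-35\right) + 93920} = \frac{1}{-12075 + 93920} = \frac{1}{81845}$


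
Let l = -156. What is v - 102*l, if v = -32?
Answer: 15880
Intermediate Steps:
v - 102*l = -32 - 102*(-156) = -32 + 15912 = 15880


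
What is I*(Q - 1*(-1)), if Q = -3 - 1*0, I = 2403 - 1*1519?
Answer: -1768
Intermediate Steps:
I = 884 (I = 2403 - 1519 = 884)
Q = -3 (Q = -3 + 0 = -3)
I*(Q - 1*(-1)) = 884*(-3 - 1*(-1)) = 884*(-3 + 1) = 884*(-2) = -1768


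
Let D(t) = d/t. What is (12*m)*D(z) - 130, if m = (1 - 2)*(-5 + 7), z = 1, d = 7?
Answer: -298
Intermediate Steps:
m = -2 (m = -1*2 = -2)
D(t) = 7/t
(12*m)*D(z) - 130 = (12*(-2))*(7/1) - 130 = -168 - 130 = -298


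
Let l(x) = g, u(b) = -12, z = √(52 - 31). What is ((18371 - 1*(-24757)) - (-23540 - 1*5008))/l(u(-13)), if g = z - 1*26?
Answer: -1863576/655 - 71676*√21/655 ≈ -3346.6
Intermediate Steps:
z = √21 ≈ 4.5826
g = -26 + √21 (g = √21 - 1*26 = √21 - 26 = -26 + √21 ≈ -21.417)
l(x) = -26 + √21
((18371 - 1*(-24757)) - (-23540 - 1*5008))/l(u(-13)) = ((18371 - 1*(-24757)) - (-23540 - 1*5008))/(-26 + √21) = ((18371 + 24757) - (-23540 - 5008))/(-26 + √21) = (43128 - 1*(-28548))/(-26 + √21) = (43128 + 28548)/(-26 + √21) = 71676/(-26 + √21)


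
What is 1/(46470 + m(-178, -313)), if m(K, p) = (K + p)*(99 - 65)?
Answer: 1/29776 ≈ 3.3584e-5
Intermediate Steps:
m(K, p) = 34*K + 34*p (m(K, p) = (K + p)*34 = 34*K + 34*p)
1/(46470 + m(-178, -313)) = 1/(46470 + (34*(-178) + 34*(-313))) = 1/(46470 + (-6052 - 10642)) = 1/(46470 - 16694) = 1/29776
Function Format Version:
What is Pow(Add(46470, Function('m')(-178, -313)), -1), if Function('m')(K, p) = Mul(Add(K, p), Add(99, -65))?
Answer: Rational(1, 29776) ≈ 3.3584e-5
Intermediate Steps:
Function('m')(K, p) = Add(Mul(34, K), Mul(34, p)) (Function('m')(K, p) = Mul(Add(K, p), 34) = Add(Mul(34, K), Mul(34, p)))
Pow(Add(46470, Function('m')(-178, -313)), -1) = Pow(Add(46470, Add(Mul(34, -178), Mul(34, -313))), -1) = Pow(Add(46470, Add(-6052, -10642)), -1) = Pow(Add(46470, -16694), -1) = Pow(29776, -1) = Rational(1, 29776)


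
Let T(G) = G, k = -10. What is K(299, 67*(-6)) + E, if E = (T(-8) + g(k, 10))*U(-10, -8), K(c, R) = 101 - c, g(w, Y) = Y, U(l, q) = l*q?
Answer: -38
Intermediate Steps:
E = 160 (E = (-8 + 10)*(-10*(-8)) = 2*80 = 160)
K(299, 67*(-6)) + E = (101 - 1*299) + 160 = (101 - 299) + 160 = -198 + 160 = -38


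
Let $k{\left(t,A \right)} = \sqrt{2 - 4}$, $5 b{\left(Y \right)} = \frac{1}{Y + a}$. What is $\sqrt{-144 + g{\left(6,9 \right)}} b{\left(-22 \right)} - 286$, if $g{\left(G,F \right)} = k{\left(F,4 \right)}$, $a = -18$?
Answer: $-286 - \frac{\sqrt{-144 + i \sqrt{2}}}{200} \approx -286.0 - 0.060001 i$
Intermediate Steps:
$b{\left(Y \right)} = \frac{1}{5 \left(-18 + Y\right)}$ ($b{\left(Y \right)} = \frac{1}{5 \left(Y - 18\right)} = \frac{1}{5 \left(-18 + Y\right)}$)
$k{\left(t,A \right)} = i \sqrt{2}$ ($k{\left(t,A \right)} = \sqrt{-2} = i \sqrt{2}$)
$g{\left(G,F \right)} = i \sqrt{2}$
$\sqrt{-144 + g{\left(6,9 \right)}} b{\left(-22 \right)} - 286 = \sqrt{-144 + i \sqrt{2}} \frac{1}{5 \left(-18 - 22\right)} - 286 = \sqrt{-144 + i \sqrt{2}} \frac{1}{5 \left(-40\right)} - 286 = \sqrt{-144 + i \sqrt{2}} \cdot \frac{1}{5} \left(- \frac{1}{40}\right) - 286 = \sqrt{-144 + i \sqrt{2}} \left(- \frac{1}{200}\right) - 286 = - \frac{\sqrt{-144 + i \sqrt{2}}}{200} - 286 = -286 - \frac{\sqrt{-144 + i \sqrt{2}}}{200}$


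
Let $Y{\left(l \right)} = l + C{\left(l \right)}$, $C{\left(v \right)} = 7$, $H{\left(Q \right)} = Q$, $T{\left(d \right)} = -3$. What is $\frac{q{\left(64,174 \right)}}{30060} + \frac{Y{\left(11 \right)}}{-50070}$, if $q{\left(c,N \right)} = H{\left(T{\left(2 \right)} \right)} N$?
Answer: $- \frac{49403}{2787230} \approx -0.017725$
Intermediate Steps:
$q{\left(c,N \right)} = - 3 N$
$Y{\left(l \right)} = 7 + l$ ($Y{\left(l \right)} = l + 7 = 7 + l$)
$\frac{q{\left(64,174 \right)}}{30060} + \frac{Y{\left(11 \right)}}{-50070} = \frac{\left(-3\right) 174}{30060} + \frac{7 + 11}{-50070} = \left(-522\right) \frac{1}{30060} + 18 \left(- \frac{1}{50070}\right) = - \frac{29}{1670} - \frac{3}{8345} = - \frac{49403}{2787230}$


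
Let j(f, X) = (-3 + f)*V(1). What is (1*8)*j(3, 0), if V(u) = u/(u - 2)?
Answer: 0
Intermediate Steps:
V(u) = u/(-2 + u)
j(f, X) = 3 - f (j(f, X) = (-3 + f)*(1/(-2 + 1)) = (-3 + f)*(1/(-1)) = (-3 + f)*(1*(-1)) = (-3 + f)*(-1) = 3 - f)
(1*8)*j(3, 0) = (1*8)*(3 - 1*3) = 8*(3 - 3) = 8*0 = 0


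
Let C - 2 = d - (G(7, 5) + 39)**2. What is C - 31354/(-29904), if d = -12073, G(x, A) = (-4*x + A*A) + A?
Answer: -205604227/14952 ≈ -13751.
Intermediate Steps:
G(x, A) = A + A**2 - 4*x (G(x, A) = (-4*x + A**2) + A = (A**2 - 4*x) + A = A + A**2 - 4*x)
C = -13752 (C = 2 + (-12073 - ((5 + 5**2 - 4*7) + 39)**2) = 2 + (-12073 - ((5 + 25 - 28) + 39)**2) = 2 + (-12073 - (2 + 39)**2) = 2 + (-12073 - 1*41**2) = 2 + (-12073 - 1*1681) = 2 + (-12073 - 1681) = 2 - 13754 = -13752)
C - 31354/(-29904) = -13752 - 31354/(-29904) = -13752 - 31354*(-1/29904) = -13752 + 15677/14952 = -205604227/14952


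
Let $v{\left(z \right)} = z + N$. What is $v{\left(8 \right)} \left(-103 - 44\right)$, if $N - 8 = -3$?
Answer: $-1911$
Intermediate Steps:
$N = 5$ ($N = 8 - 3 = 5$)
$v{\left(z \right)} = 5 + z$ ($v{\left(z \right)} = z + 5 = 5 + z$)
$v{\left(8 \right)} \left(-103 - 44\right) = \left(5 + 8\right) \left(-103 - 44\right) = 13 \left(-147\right) = -1911$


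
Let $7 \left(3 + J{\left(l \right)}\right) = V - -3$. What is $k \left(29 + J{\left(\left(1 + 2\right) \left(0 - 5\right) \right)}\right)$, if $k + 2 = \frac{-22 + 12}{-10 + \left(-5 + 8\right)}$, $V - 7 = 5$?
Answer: $- \frac{788}{49} \approx -16.082$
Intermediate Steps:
$V = 12$ ($V = 7 + 5 = 12$)
$J{\left(l \right)} = - \frac{6}{7}$ ($J{\left(l \right)} = -3 + \frac{12 - -3}{7} = -3 + \frac{12 + 3}{7} = -3 + \frac{1}{7} \cdot 15 = -3 + \frac{15}{7} = - \frac{6}{7}$)
$k = - \frac{4}{7}$ ($k = -2 + \frac{-22 + 12}{-10 + \left(-5 + 8\right)} = -2 - \frac{10}{-10 + 3} = -2 - \frac{10}{-7} = -2 - - \frac{10}{7} = -2 + \frac{10}{7} = - \frac{4}{7} \approx -0.57143$)
$k \left(29 + J{\left(\left(1 + 2\right) \left(0 - 5\right) \right)}\right) = - \frac{4 \left(29 - \frac{6}{7}\right)}{7} = \left(- \frac{4}{7}\right) \frac{197}{7} = - \frac{788}{49}$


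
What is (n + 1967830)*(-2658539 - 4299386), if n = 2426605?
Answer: -30576149147375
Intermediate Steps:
(n + 1967830)*(-2658539 - 4299386) = (2426605 + 1967830)*(-2658539 - 4299386) = 4394435*(-6957925) = -30576149147375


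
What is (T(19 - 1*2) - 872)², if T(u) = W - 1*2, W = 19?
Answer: 731025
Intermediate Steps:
T(u) = 17 (T(u) = 19 - 1*2 = 19 - 2 = 17)
(T(19 - 1*2) - 872)² = (17 - 872)² = (-855)² = 731025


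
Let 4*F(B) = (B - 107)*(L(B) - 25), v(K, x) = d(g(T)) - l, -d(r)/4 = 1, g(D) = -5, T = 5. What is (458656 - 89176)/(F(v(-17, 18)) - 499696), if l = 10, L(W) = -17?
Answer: -738960/996851 ≈ -0.74129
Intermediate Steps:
d(r) = -4 (d(r) = -4*1 = -4)
v(K, x) = -14 (v(K, x) = -4 - 1*10 = -4 - 10 = -14)
F(B) = 2247/2 - 21*B/2 (F(B) = ((B - 107)*(-17 - 25))/4 = ((-107 + B)*(-42))/4 = (4494 - 42*B)/4 = 2247/2 - 21*B/2)
(458656 - 89176)/(F(v(-17, 18)) - 499696) = (458656 - 89176)/((2247/2 - 21/2*(-14)) - 499696) = 369480/((2247/2 + 147) - 499696) = 369480/(2541/2 - 499696) = 369480/(-996851/2) = 369480*(-2/996851) = -738960/996851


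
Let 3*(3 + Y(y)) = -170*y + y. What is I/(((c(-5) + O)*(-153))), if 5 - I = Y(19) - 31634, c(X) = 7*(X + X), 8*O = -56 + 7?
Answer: 785096/279531 ≈ 2.8086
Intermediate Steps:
O = -49/8 (O = (-56 + 7)/8 = (⅛)*(-49) = -49/8 ≈ -6.1250)
Y(y) = -3 - 169*y/3 (Y(y) = -3 + (-170*y + y)/3 = -3 + (-169*y)/3 = -3 - 169*y/3)
c(X) = 14*X (c(X) = 7*(2*X) = 14*X)
I = 98137/3 (I = 5 - ((-3 - 169/3*19) - 31634) = 5 - ((-3 - 3211/3) - 31634) = 5 - (-3220/3 - 31634) = 5 - 1*(-98122/3) = 5 + 98122/3 = 98137/3 ≈ 32712.)
I/(((c(-5) + O)*(-153))) = 98137/(3*(((14*(-5) - 49/8)*(-153)))) = 98137/(3*(((-70 - 49/8)*(-153)))) = 98137/(3*((-609/8*(-153)))) = 98137/(3*(93177/8)) = (98137/3)*(8/93177) = 785096/279531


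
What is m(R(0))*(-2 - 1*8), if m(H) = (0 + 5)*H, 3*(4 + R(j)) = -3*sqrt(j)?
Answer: 200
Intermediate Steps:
R(j) = -4 - sqrt(j) (R(j) = -4 + (-3*sqrt(j))/3 = -4 - sqrt(j))
m(H) = 5*H
m(R(0))*(-2 - 1*8) = (5*(-4 - sqrt(0)))*(-2 - 1*8) = (5*(-4 - 1*0))*(-2 - 8) = (5*(-4 + 0))*(-10) = (5*(-4))*(-10) = -20*(-10) = 200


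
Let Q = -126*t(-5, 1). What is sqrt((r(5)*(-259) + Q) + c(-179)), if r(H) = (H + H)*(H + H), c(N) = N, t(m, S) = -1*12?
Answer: I*sqrt(24567) ≈ 156.74*I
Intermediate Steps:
t(m, S) = -12
r(H) = 4*H**2 (r(H) = (2*H)*(2*H) = 4*H**2)
Q = 1512 (Q = -126*(-12) = 1512)
sqrt((r(5)*(-259) + Q) + c(-179)) = sqrt(((4*5**2)*(-259) + 1512) - 179) = sqrt(((4*25)*(-259) + 1512) - 179) = sqrt((100*(-259) + 1512) - 179) = sqrt((-25900 + 1512) - 179) = sqrt(-24388 - 179) = sqrt(-24567) = I*sqrt(24567)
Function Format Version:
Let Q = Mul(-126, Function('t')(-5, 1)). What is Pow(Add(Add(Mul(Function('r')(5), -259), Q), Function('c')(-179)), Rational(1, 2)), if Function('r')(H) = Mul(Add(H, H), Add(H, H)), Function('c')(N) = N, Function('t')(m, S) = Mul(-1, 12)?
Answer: Mul(I, Pow(24567, Rational(1, 2))) ≈ Mul(156.74, I)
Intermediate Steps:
Function('t')(m, S) = -12
Function('r')(H) = Mul(4, Pow(H, 2)) (Function('r')(H) = Mul(Mul(2, H), Mul(2, H)) = Mul(4, Pow(H, 2)))
Q = 1512 (Q = Mul(-126, -12) = 1512)
Pow(Add(Add(Mul(Function('r')(5), -259), Q), Function('c')(-179)), Rational(1, 2)) = Pow(Add(Add(Mul(Mul(4, Pow(5, 2)), -259), 1512), -179), Rational(1, 2)) = Pow(Add(Add(Mul(Mul(4, 25), -259), 1512), -179), Rational(1, 2)) = Pow(Add(Add(Mul(100, -259), 1512), -179), Rational(1, 2)) = Pow(Add(Add(-25900, 1512), -179), Rational(1, 2)) = Pow(Add(-24388, -179), Rational(1, 2)) = Pow(-24567, Rational(1, 2)) = Mul(I, Pow(24567, Rational(1, 2)))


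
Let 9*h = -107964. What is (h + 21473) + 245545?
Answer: 255022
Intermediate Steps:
h = -11996 (h = (⅑)*(-107964) = -11996)
(h + 21473) + 245545 = (-11996 + 21473) + 245545 = 9477 + 245545 = 255022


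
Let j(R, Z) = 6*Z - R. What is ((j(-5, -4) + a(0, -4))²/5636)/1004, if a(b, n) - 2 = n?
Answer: 441/5658544 ≈ 7.7935e-5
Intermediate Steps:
a(b, n) = 2 + n
j(R, Z) = -R + 6*Z
((j(-5, -4) + a(0, -4))²/5636)/1004 = (((-1*(-5) + 6*(-4)) + (2 - 4))²/5636)/1004 = (((5 - 24) - 2)²*(1/5636))*(1/1004) = ((-19 - 2)²*(1/5636))*(1/1004) = ((-21)²*(1/5636))*(1/1004) = (441*(1/5636))*(1/1004) = (441/5636)*(1/1004) = 441/5658544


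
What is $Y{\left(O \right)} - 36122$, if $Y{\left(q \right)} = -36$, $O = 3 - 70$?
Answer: $-36158$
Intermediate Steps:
$O = -67$
$Y{\left(O \right)} - 36122 = -36 - 36122 = -36158$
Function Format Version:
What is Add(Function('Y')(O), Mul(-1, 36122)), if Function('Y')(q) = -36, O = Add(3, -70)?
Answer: -36158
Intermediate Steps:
O = -67
Add(Function('Y')(O), Mul(-1, 36122)) = Add(-36, Mul(-1, 36122)) = Add(-36, -36122) = -36158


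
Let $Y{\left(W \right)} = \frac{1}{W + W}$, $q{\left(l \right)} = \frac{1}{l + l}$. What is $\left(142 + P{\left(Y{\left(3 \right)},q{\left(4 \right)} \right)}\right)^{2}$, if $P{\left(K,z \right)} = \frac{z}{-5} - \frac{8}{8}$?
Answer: $\frac{31798321}{1600} \approx 19874.0$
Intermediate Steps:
$q{\left(l \right)} = \frac{1}{2 l}$
$Y{\left(W \right)} = \frac{1}{2 W}$
$P{\left(K,z \right)} = -1 - \frac{z}{5}$ ($P{\left(K,z \right)} = z \left(- \frac{1}{5}\right) - 1 = - \frac{z}{5} - 1 = -1 - \frac{z}{5}$)
$\left(142 + P{\left(Y{\left(3 \right)},q{\left(4 \right)} \right)}\right)^{2} = \left(142 - \left(1 + \frac{\frac{1}{2} \cdot \frac{1}{4}}{5}\right)\right)^{2} = \left(142 - \frac{41}{40}\right)^{2} = \left(\frac{5639}{40}\right)^{2} = \frac{31798321}{1600}$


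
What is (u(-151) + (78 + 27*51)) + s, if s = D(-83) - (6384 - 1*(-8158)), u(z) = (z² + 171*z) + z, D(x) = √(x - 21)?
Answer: -16258 + 2*I*√26 ≈ -16258.0 + 10.198*I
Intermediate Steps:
D(x) = √(-21 + x)
u(z) = z² + 172*z
s = -14542 + 2*I*√26 (s = √(-21 - 83) - (6384 - 1*(-8158)) = √(-104) - (6384 + 8158) = 2*I*√26 - 1*14542 = 2*I*√26 - 14542 = -14542 + 2*I*√26 ≈ -14542.0 + 10.198*I)
(u(-151) + (78 + 27*51)) + s = (-151*(172 - 151) + (78 + 27*51)) + (-14542 + 2*I*√26) = (-151*21 + (78 + 1377)) + (-14542 + 2*I*√26) = (-3171 + 1455) + (-14542 + 2*I*√26) = -1716 + (-14542 + 2*I*√26) = -16258 + 2*I*√26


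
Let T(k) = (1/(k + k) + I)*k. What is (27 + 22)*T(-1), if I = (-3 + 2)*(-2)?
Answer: -147/2 ≈ -73.500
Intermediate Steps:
I = 2 (I = -1*(-2) = 2)
T(k) = k*(2 + 1/(2*k)) (T(k) = (1/(k + k) + 2)*k = (1/(2*k) + 2)*k = (2 + 1/(2*k))*k = k*(2 + 1/(2*k)))
(27 + 22)*T(-1) = (27 + 22)*(½ + 2*(-1)) = 49*(½ - 2) = 49*(-3/2) = -147/2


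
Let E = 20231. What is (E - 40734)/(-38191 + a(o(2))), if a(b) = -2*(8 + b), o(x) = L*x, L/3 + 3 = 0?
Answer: 2929/5453 ≈ 0.53714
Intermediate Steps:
L = -9 (L = -9 + 3*0 = -9 + 0 = -9)
o(x) = -9*x
a(b) = -16 - 2*b
(E - 40734)/(-38191 + a(o(2))) = (20231 - 40734)/(-38191 + (-16 - (-18)*2)) = -20503/(-38191 + (-16 - 2*(-18))) = -20503/(-38191 + (-16 + 36)) = -20503/(-38191 + 20) = -20503/(-38171) = -20503*(-1/38171) = 2929/5453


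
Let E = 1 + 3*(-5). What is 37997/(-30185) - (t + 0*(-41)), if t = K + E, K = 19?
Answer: -188922/30185 ≈ -6.2588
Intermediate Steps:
E = -14 (E = 1 - 15 = -14)
t = 5 (t = 19 - 14 = 5)
37997/(-30185) - (t + 0*(-41)) = 37997/(-30185) - (5 + 0*(-41)) = 37997*(-1/30185) - (5 + 0) = -37997/30185 - 1*5 = -37997/30185 - 5 = -188922/30185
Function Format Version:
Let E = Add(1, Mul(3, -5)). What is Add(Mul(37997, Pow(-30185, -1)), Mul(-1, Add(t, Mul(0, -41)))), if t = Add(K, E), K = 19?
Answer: Rational(-188922, 30185) ≈ -6.2588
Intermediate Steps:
E = -14 (E = Add(1, -15) = -14)
t = 5 (t = Add(19, -14) = 5)
Add(Mul(37997, Pow(-30185, -1)), Mul(-1, Add(t, Mul(0, -41)))) = Add(Mul(37997, Pow(-30185, -1)), Mul(-1, Add(5, Mul(0, -41)))) = Add(Mul(37997, Rational(-1, 30185)), Mul(-1, Add(5, 0))) = Add(Rational(-37997, 30185), Mul(-1, 5)) = Add(Rational(-37997, 30185), -5) = Rational(-188922, 30185)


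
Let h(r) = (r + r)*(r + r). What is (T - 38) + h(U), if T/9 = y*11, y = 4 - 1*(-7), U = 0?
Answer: 1051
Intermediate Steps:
y = 11 (y = 4 + 7 = 11)
h(r) = 4*r**2 (h(r) = (2*r)*(2*r) = 4*r**2)
T = 1089 (T = 9*(11*11) = 9*121 = 1089)
(T - 38) + h(U) = (1089 - 38) + 4*0**2 = 1051 + 4*0 = 1051 + 0 = 1051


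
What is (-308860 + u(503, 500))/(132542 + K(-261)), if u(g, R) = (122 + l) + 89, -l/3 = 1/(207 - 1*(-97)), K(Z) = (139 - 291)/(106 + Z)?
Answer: -4847847115/2081808416 ≈ -2.3287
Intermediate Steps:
K(Z) = -152/(106 + Z)
l = -3/304 (l = -3/(207 - 1*(-97)) = -3/(207 + 97) = -3/304 ≈ -0.0098684)
u(g, R) = 64141/304 (u(g, R) = (122 - 3/304) + 89 = 37085/304 + 89 = 64141/304)
(-308860 + u(503, 500))/(132542 + K(-261)) = (-308860 + 64141/304)/(132542 - 152/(106 - 261)) = -93829299/(304*(132542 - 152/(-155))) = -93829299/(304*(132542 - 152*(-1/155))) = -93829299/(304*(132542 + 152/155)) = -93829299/(304*20544162/155) = -93829299/304*155/20544162 = -4847847115/2081808416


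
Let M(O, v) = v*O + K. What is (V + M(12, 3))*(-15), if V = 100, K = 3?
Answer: -2085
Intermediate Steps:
M(O, v) = 3 + O*v (M(O, v) = v*O + 3 = O*v + 3 = 3 + O*v)
(V + M(12, 3))*(-15) = (100 + (3 + 12*3))*(-15) = (100 + (3 + 36))*(-15) = (100 + 39)*(-15) = 139*(-15) = -2085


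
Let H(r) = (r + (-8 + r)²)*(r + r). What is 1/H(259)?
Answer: 1/32768680 ≈ 3.0517e-8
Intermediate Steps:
H(r) = 2*r*(r + (-8 + r)²) (H(r) = (r + (-8 + r)²)*(2*r) = 2*r*(r + (-8 + r)²))
1/H(259) = 1/(2*259*(259 + (-8 + 259)²)) = 1/(2*259*(259 + 251²)) = 1/(2*259*(259 + 63001)) = 1/(2*259*63260) = 1/32768680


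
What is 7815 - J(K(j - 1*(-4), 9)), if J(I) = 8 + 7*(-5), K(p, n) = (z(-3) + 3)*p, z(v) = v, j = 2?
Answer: 7842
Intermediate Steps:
K(p, n) = 0 (K(p, n) = (-3 + 3)*p = 0*p = 0)
J(I) = -27 (J(I) = 8 - 35 = -27)
7815 - J(K(j - 1*(-4), 9)) = 7815 - 1*(-27) = 7815 + 27 = 7842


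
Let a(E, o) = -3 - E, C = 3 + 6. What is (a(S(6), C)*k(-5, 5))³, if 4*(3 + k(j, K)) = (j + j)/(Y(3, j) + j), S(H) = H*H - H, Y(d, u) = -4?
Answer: 156590819/216 ≈ 7.2496e+5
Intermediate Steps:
S(H) = H² - H
C = 9
k(j, K) = -3 + j/(2*(-4 + j)) (k(j, K) = -3 + ((j + j)/(-4 + j))/4 = -3 + ((2*j)/(-4 + j))/4 = -3 + (2*j/(-4 + j))/4 = -3 + j/(2*(-4 + j)))
(a(S(6), C)*k(-5, 5))³ = ((-3 - 6*(-1 + 6))*((24 - 5*(-5))/(2*(-4 - 5))))³ = ((-3 - 6*5)*((½)*(24 + 25)/(-9)))³ = ((-3 - 1*30)*((½)*(-⅑)*49))³ = ((-3 - 30)*(-49/18))³ = (-33*(-49/18))³ = (539/6)³ = 156590819/216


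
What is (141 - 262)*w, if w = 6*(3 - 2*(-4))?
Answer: -7986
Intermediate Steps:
w = 66 (w = 6*(3 + 8) = 6*11 = 66)
(141 - 262)*w = (141 - 262)*66 = -121*66 = -7986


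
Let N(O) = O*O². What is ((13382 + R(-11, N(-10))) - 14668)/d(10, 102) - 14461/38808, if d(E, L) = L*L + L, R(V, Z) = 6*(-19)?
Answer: -34376411/67952808 ≈ -0.50589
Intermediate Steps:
N(O) = O³
R(V, Z) = -114
d(E, L) = L + L² (d(E, L) = L² + L = L + L²)
((13382 + R(-11, N(-10))) - 14668)/d(10, 102) - 14461/38808 = ((13382 - 114) - 14668)/((102*(1 + 102))) - 14461/38808 = (13268 - 14668)/((102*103)) - 14461*1/38808 = -1400/10506 - 14461/38808 = -1400*1/10506 - 14461/38808 = -700/5253 - 14461/38808 = -34376411/67952808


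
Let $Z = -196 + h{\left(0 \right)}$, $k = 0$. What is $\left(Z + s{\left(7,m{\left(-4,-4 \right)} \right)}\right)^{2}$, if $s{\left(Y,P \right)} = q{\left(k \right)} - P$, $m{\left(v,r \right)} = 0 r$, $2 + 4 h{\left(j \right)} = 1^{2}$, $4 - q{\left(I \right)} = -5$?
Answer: $\frac{561001}{16} \approx 35063.0$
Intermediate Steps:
$q{\left(I \right)} = 9$ ($q{\left(I \right)} = 4 - -5 = 4 + 5 = 9$)
$h{\left(j \right)} = - \frac{1}{4}$ ($h{\left(j \right)} = - \frac{1}{2} + \frac{1^{2}}{4} = - \frac{1}{2} + \frac{1}{4} \cdot 1 = - \frac{1}{2} + \frac{1}{4} = - \frac{1}{4}$)
$m{\left(v,r \right)} = 0$
$Z = - \frac{785}{4}$ ($Z = -196 - \frac{1}{4} = - \frac{785}{4} \approx -196.25$)
$s{\left(Y,P \right)} = 9 - P$
$\left(Z + s{\left(7,m{\left(-4,-4 \right)} \right)}\right)^{2} = \left(- \frac{785}{4} + \left(9 - 0\right)\right)^{2} = \left(- \frac{785}{4} + \left(9 + 0\right)\right)^{2} = \left(- \frac{785}{4} + 9\right)^{2} = \left(- \frac{749}{4}\right)^{2} = \frac{561001}{16}$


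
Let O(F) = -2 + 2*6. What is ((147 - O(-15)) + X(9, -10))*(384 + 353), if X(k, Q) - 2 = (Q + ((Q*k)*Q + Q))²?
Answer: 570835243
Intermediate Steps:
O(F) = 10 (O(F) = -2 + 12 = 10)
X(k, Q) = 2 + (2*Q + k*Q²)² (X(k, Q) = 2 + (Q + ((Q*k)*Q + Q))² = 2 + (Q + (k*Q² + Q))² = 2 + (Q + (Q + k*Q²))² = 2 + (2*Q + k*Q²)²)
((147 - O(-15)) + X(9, -10))*(384 + 353) = ((147 - 1*10) + (2 + (-10)²*(2 - 10*9)²))*(384 + 353) = ((147 - 10) + (2 + 100*(2 - 90)²))*737 = (137 + (2 + 100*(-88)²))*737 = (137 + (2 + 100*7744))*737 = (137 + (2 + 774400))*737 = (137 + 774402)*737 = 774539*737 = 570835243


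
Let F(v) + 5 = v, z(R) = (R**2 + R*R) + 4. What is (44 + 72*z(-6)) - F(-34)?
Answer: 5555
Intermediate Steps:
z(R) = 4 + 2*R**2 (z(R) = (R**2 + R**2) + 4 = 2*R**2 + 4 = 4 + 2*R**2)
F(v) = -5 + v
(44 + 72*z(-6)) - F(-34) = (44 + 72*(4 + 2*(-6)**2)) - (-5 - 34) = (44 + 72*(4 + 2*36)) - 1*(-39) = (44 + 72*(4 + 72)) + 39 = (44 + 72*76) + 39 = (44 + 5472) + 39 = 5516 + 39 = 5555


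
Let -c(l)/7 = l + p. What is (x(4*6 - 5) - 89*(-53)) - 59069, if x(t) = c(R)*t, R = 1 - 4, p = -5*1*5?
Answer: -50628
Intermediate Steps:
p = -25 (p = -5*5 = -25)
R = -3
c(l) = 175 - 7*l (c(l) = -7*(l - 25) = -7*(-25 + l) = 175 - 7*l)
x(t) = 196*t (x(t) = (175 - 7*(-3))*t = (175 + 21)*t = 196*t)
(x(4*6 - 5) - 89*(-53)) - 59069 = (196*(4*6 - 5) - 89*(-53)) - 59069 = (196*(24 - 5) + 4717) - 59069 = (196*19 + 4717) - 59069 = (3724 + 4717) - 59069 = 8441 - 59069 = -50628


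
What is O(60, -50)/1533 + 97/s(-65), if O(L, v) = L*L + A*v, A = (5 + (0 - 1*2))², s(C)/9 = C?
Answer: 80669/42705 ≈ 1.8890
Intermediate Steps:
s(C) = 9*C
A = 9 (A = (5 + (0 - 2))² = (5 - 2)² = 3² = 9)
O(L, v) = L² + 9*v (O(L, v) = L*L + 9*v = L² + 9*v)
O(60, -50)/1533 + 97/s(-65) = (60² + 9*(-50))/1533 + 97/((9*(-65))) = (3600 - 450)*(1/1533) + 97/(-585) = 3150*(1/1533) + 97*(-1/585) = 150/73 - 97/585 = 80669/42705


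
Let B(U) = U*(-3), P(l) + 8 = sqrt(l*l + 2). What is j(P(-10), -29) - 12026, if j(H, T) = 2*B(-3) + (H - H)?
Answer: -12008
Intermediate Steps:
P(l) = -8 + sqrt(2 + l**2) (P(l) = -8 + sqrt(l*l + 2) = -8 + sqrt(l**2 + 2) = -8 + sqrt(2 + l**2))
B(U) = -3*U
j(H, T) = 18 (j(H, T) = 2*(-3*(-3)) + (H - H) = 2*9 + 0 = 18 + 0 = 18)
j(P(-10), -29) - 12026 = 18 - 12026 = -12008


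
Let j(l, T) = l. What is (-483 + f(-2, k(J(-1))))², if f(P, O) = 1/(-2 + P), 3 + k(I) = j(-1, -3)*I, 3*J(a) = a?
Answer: 3736489/16 ≈ 2.3353e+5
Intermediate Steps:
J(a) = a/3
k(I) = -3 - I
(-483 + f(-2, k(J(-1))))² = (-483 + 1/(-2 - 2))² = (-483 + 1/(-4))² = (-483 - ¼)² = (-1933/4)² = 3736489/16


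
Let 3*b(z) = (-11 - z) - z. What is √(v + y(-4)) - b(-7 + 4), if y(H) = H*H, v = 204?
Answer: 5/3 + 2*√55 ≈ 16.499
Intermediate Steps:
y(H) = H²
b(z) = -11/3 - 2*z/3 (b(z) = ((-11 - z) - z)/3 = (-11 - 2*z)/3 = -11/3 - 2*z/3)
√(v + y(-4)) - b(-7 + 4) = √(204 + (-4)²) - (-11/3 - 2*(-7 + 4)/3) = √(204 + 16) - (-11/3 - ⅔*(-3)) = √220 - (-11/3 + 2) = 2*√55 - 1*(-5/3) = 2*√55 + 5/3 = 5/3 + 2*√55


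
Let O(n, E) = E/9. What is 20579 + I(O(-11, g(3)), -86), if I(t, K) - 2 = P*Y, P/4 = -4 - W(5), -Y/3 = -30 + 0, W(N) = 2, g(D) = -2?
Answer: 18421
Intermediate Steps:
O(n, E) = E/9 (O(n, E) = E*(1/9) = E/9)
Y = 90 (Y = -3*(-30 + 0) = -3*(-30) = 90)
P = -24 (P = 4*(-4 - 1*2) = 4*(-4 - 2) = 4*(-6) = -24)
I(t, K) = -2158 (I(t, K) = 2 - 24*90 = 2 - 2160 = -2158)
20579 + I(O(-11, g(3)), -86) = 20579 - 2158 = 18421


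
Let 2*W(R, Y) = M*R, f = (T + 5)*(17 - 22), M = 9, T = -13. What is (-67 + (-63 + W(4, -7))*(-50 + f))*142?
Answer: 54386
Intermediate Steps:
f = 40 (f = (-13 + 5)*(17 - 22) = -8*(-5) = 40)
W(R, Y) = 9*R/2 (W(R, Y) = (9*R)/2 = 9*R/2)
(-67 + (-63 + W(4, -7))*(-50 + f))*142 = (-67 + (-63 + (9/2)*4)*(-50 + 40))*142 = (-67 + (-63 + 18)*(-10))*142 = (-67 - 45*(-10))*142 = (-67 + 450)*142 = 383*142 = 54386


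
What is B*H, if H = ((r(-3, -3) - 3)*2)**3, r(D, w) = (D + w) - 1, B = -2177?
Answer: 17416000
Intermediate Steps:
r(D, w) = -1 + D + w
H = -8000 (H = (((-1 - 3 - 3) - 3)*2)**3 = ((-7 - 3)*2)**3 = (-10*2)**3 = (-20)**3 = -8000)
B*H = -2177*(-8000) = 17416000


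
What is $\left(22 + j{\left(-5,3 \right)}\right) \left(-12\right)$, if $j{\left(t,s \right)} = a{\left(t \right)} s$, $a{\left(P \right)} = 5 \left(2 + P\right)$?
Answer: $276$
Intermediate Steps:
$a{\left(P \right)} = 10 + 5 P$
$j{\left(t,s \right)} = s \left(10 + 5 t\right)$ ($j{\left(t,s \right)} = \left(10 + 5 t\right) s = s \left(10 + 5 t\right)$)
$\left(22 + j{\left(-5,3 \right)}\right) \left(-12\right) = \left(22 + 5 \cdot 3 \left(2 - 5\right)\right) \left(-12\right) = \left(22 + 5 \cdot 3 \left(-3\right)\right) \left(-12\right) = \left(22 - 45\right) \left(-12\right) = \left(-23\right) \left(-12\right) = 276$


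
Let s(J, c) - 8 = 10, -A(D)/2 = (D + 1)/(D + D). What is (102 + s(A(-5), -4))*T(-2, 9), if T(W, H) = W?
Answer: -240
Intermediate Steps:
A(D) = -(1 + D)/D (A(D) = -2*(D + 1)/(D + D) = -2*(1 + D)/(2*D) = -2*(1 + D)*1/(2*D) = -(1 + D)/D)
s(J, c) = 18 (s(J, c) = 8 + 10 = 18)
(102 + s(A(-5), -4))*T(-2, 9) = (102 + 18)*(-2) = 120*(-2) = -240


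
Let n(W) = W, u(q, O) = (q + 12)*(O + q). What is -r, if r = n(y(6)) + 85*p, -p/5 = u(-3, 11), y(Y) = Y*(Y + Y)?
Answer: 30528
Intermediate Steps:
u(q, O) = (12 + q)*(O + q)
y(Y) = 2*Y² (y(Y) = Y*(2*Y) = 2*Y²)
p = -360 (p = -5*((-3)² + 12*11 + 12*(-3) + 11*(-3)) = -5*(9 + 132 - 36 - 33) = -5*72 = -360)
r = -30528 (r = 2*6² + 85*(-360) = 2*36 - 30600 = 72 - 30600 = -30528)
-r = -1*(-30528) = 30528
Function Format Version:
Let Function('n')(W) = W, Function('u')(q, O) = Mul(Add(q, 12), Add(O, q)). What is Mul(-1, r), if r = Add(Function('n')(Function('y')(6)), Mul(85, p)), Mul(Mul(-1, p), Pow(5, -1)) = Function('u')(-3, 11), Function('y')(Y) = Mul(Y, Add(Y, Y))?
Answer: 30528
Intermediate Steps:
Function('u')(q, O) = Mul(Add(12, q), Add(O, q))
Function('y')(Y) = Mul(2, Pow(Y, 2)) (Function('y')(Y) = Mul(Y, Mul(2, Y)) = Mul(2, Pow(Y, 2)))
p = -360 (p = Mul(-5, Add(Pow(-3, 2), Mul(12, 11), Mul(12, -3), Mul(11, -3))) = Mul(-5, Add(9, 132, -36, -33)) = Mul(-5, 72) = -360)
r = -30528 (r = Add(Mul(2, Pow(6, 2)), Mul(85, -360)) = Add(Mul(2, 36), -30600) = Add(72, -30600) = -30528)
Mul(-1, r) = Mul(-1, -30528) = 30528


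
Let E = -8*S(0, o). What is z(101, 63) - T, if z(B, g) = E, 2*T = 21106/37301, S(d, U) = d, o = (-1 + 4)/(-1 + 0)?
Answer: -10553/37301 ≈ -0.28291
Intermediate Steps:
o = -3 (o = 3/(-1) = 3*(-1) = -3)
E = 0 (E = -8*0 = 0)
T = 10553/37301 (T = (21106/37301)/2 = (21106*(1/37301))/2 = (½)*(21106/37301) = 10553/37301 ≈ 0.28291)
z(B, g) = 0
z(101, 63) - T = 0 - 1*10553/37301 = 0 - 10553/37301 = -10553/37301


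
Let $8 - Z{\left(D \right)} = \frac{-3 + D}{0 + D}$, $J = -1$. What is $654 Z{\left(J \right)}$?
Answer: $2616$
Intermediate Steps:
$Z{\left(D \right)} = 8 - \frac{-3 + D}{D}$ ($Z{\left(D \right)} = 8 - \frac{-3 + D}{0 + D} = 8 - \frac{-3 + D}{D}$)
$654 Z{\left(J \right)} = 654 \left(7 + \frac{3}{-1}\right) = 654 \left(7 + 3 \left(-1\right)\right) = 654 \left(7 - 3\right) = 654 \cdot 4 = 2616$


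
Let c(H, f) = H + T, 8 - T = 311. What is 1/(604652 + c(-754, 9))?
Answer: 1/603595 ≈ 1.6567e-6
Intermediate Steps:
T = -303 (T = 8 - 1*311 = 8 - 311 = -303)
c(H, f) = -303 + H (c(H, f) = H - 303 = -303 + H)
1/(604652 + c(-754, 9)) = 1/(604652 + (-303 - 754)) = 1/(604652 - 1057) = 1/603595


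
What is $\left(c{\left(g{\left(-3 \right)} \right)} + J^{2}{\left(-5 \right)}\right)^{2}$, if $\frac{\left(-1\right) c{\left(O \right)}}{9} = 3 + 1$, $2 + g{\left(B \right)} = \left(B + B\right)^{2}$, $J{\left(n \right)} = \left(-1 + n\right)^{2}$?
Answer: $1587600$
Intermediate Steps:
$g{\left(B \right)} = -2 + 4 B^{2}$ ($g{\left(B \right)} = -2 + \left(B + B\right)^{2} = -2 + \left(2 B\right)^{2} = -2 + 4 B^{2}$)
$c{\left(O \right)} = -36$ ($c{\left(O \right)} = - 9 \left(3 + 1\right) = \left(-9\right) 4 = -36$)
$\left(c{\left(g{\left(-3 \right)} \right)} + J^{2}{\left(-5 \right)}\right)^{2} = \left(-36 + \left(\left(-1 - 5\right)^{2}\right)^{2}\right)^{2} = \left(-36 + \left(\left(-6\right)^{2}\right)^{2}\right)^{2} = \left(-36 + 36^{2}\right)^{2} = \left(-36 + 1296\right)^{2} = 1260^{2} = 1587600$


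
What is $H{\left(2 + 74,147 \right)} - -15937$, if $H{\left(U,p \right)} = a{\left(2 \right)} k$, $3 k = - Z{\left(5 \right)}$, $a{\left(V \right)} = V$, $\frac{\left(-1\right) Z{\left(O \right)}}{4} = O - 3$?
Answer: $\frac{47827}{3} \approx 15942.0$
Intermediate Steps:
$Z{\left(O \right)} = 12 - 4 O$ ($Z{\left(O \right)} = - 4 \left(O - 3\right) = - 4 \left(-3 + O\right) = 12 - 4 O$)
$k = \frac{8}{3}$ ($k = \frac{\left(-1\right) \left(12 - 20\right)}{3} = \frac{\left(-1\right) \left(-8\right)}{3} = \frac{1}{3} \cdot 8 = \frac{8}{3} \approx 2.6667$)
$H{\left(U,p \right)} = \frac{16}{3}$ ($H{\left(U,p \right)} = 2 \cdot \frac{8}{3} = \frac{16}{3}$)
$H{\left(2 + 74,147 \right)} - -15937 = \frac{16}{3} - -15937 = \frac{16}{3} + 15937 = \frac{47827}{3}$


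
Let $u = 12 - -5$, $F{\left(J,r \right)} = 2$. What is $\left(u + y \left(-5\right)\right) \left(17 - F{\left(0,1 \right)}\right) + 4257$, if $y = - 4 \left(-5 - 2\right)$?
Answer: $2412$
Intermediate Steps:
$u = 17$ ($u = 12 + 5 = 17$)
$y = 28$ ($y = \left(-4\right) \left(-7\right) = 28$)
$\left(u + y \left(-5\right)\right) \left(17 - F{\left(0,1 \right)}\right) + 4257 = \left(17 + 28 \left(-5\right)\right) \left(17 - 2\right) + 4257 = \left(17 - 140\right) \left(17 - 2\right) + 4257 = \left(-123\right) 15 + 4257 = -1845 + 4257 = 2412$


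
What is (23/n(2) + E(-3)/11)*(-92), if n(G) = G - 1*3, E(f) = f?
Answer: 23552/11 ≈ 2141.1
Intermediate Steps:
n(G) = -3 + G (n(G) = G - 3 = -3 + G)
(23/n(2) + E(-3)/11)*(-92) = (23/(-3 + 2) - 3/11)*(-92) = (23/(-1) - 3*1/11)*(-92) = (23*(-1) - 3/11)*(-92) = (-23 - 3/11)*(-92) = -256/11*(-92) = 23552/11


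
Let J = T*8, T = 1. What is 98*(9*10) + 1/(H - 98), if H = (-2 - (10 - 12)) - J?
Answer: 934919/106 ≈ 8820.0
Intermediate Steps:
J = 8 (J = 1*8 = 8)
H = -8 (H = (-2 - (10 - 12)) - 1*8 = (-2 - 1*(-2)) - 8 = (-2 + 2) - 8 = 0 - 8 = -8)
98*(9*10) + 1/(H - 98) = 98*(9*10) + 1/(-8 - 98) = 98*90 + 1/(-106) = 8820 - 1/106 = 934919/106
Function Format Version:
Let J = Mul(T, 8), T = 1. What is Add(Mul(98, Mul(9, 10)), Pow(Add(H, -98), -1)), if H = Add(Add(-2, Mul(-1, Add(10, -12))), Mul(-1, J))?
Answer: Rational(934919, 106) ≈ 8820.0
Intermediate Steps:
J = 8 (J = Mul(1, 8) = 8)
H = -8 (H = Add(Add(-2, Mul(-1, Add(10, -12))), Mul(-1, 8)) = Add(Add(-2, Mul(-1, -2)), -8) = Add(Add(-2, 2), -8) = Add(0, -8) = -8)
Add(Mul(98, Mul(9, 10)), Pow(Add(H, -98), -1)) = Add(Mul(98, Mul(9, 10)), Pow(Add(-8, -98), -1)) = Add(Mul(98, 90), Pow(-106, -1)) = Add(8820, Rational(-1, 106)) = Rational(934919, 106)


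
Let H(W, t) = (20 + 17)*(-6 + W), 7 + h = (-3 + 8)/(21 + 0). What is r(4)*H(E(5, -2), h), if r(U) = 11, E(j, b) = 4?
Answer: -814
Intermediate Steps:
h = -142/21 (h = -7 + (-3 + 8)/(21 + 0) = -7 + 5/21 = -142/21 ≈ -6.7619)
H(W, t) = -222 + 37*W (H(W, t) = 37*(-6 + W) = -222 + 37*W)
r(4)*H(E(5, -2), h) = 11*(-222 + 37*4) = 11*(-222 + 148) = 11*(-74) = -814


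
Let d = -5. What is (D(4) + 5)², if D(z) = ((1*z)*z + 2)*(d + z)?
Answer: 169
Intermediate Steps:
D(z) = (-5 + z)*(2 + z²) (D(z) = ((1*z)*z + 2)*(-5 + z) = (z*z + 2)*(-5 + z) = (z² + 2)*(-5 + z) = (2 + z²)*(-5 + z) = (-5 + z)*(2 + z²))
(D(4) + 5)² = ((-10 + 4³ - 5*4² + 2*4) + 5)² = ((-10 + 64 - 5*16 + 8) + 5)² = ((-10 + 64 - 80 + 8) + 5)² = (-18 + 5)² = (-13)² = 169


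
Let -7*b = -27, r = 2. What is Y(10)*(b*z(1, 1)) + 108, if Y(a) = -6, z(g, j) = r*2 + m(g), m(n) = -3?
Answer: 594/7 ≈ 84.857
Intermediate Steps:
z(g, j) = 1 (z(g, j) = 2*2 - 3 = 4 - 3 = 1)
b = 27/7 (b = -1/7*(-27) = 27/7 ≈ 3.8571)
Y(10)*(b*z(1, 1)) + 108 = -162/7 + 108 = 594/7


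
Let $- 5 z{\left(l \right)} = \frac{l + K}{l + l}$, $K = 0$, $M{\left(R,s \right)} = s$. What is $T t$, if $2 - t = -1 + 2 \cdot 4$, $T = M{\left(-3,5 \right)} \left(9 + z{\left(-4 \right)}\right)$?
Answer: $- \frac{445}{2} \approx -222.5$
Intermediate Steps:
$z{\left(l \right)} = - \frac{1}{10}$ ($z{\left(l \right)} = - \frac{\left(l + 0\right) \frac{1}{l + l}}{5} = - \frac{l \frac{1}{2 l}}{5} = \left(- \frac{1}{5}\right) \frac{1}{2} = - \frac{1}{10}$)
$T = \frac{89}{2}$ ($T = 5 \left(9 - \frac{1}{10}\right) = 5 \cdot \frac{89}{10} = \frac{89}{2} \approx 44.5$)
$t = -5$ ($t = 2 - \left(-1 + 2 \cdot 4\right) = 2 - \left(-1 + 8\right) = 2 - 7 = -5$)
$T t = \frac{89}{2} \left(-5\right) = - \frac{445}{2}$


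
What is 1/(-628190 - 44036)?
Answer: -1/672226 ≈ -1.4876e-6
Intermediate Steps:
1/(-628190 - 44036) = 1/(-672226) = -1/672226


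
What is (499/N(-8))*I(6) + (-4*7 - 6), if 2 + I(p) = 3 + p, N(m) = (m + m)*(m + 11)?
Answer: -5125/48 ≈ -106.77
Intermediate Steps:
N(m) = 2*m*(11 + m) (N(m) = (2*m)*(11 + m) = 2*m*(11 + m))
I(p) = 1 + p (I(p) = -2 + (3 + p) = 1 + p)
(499/N(-8))*I(6) + (-4*7 - 6) = (499/((2*(-8)*(11 - 8))))*(1 + 6) + (-4*7 - 6) = (499/((2*(-8)*3)))*7 + (-28 - 6) = (499/(-48))*7 - 34 = (499*(-1/48))*7 - 34 = -499/48*7 - 34 = -3493/48 - 34 = -5125/48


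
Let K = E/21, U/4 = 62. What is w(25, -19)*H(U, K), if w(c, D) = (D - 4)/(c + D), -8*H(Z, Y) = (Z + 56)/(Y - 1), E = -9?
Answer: -3059/30 ≈ -101.97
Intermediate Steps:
U = 248 (U = 4*62 = 248)
K = -3/7 (K = -9/21 = -9*1/21 = -3/7 ≈ -0.42857)
H(Z, Y) = -(56 + Z)/(8*(-1 + Y)) (H(Z, Y) = -(Z + 56)/(8*(Y - 1)) = -(56 + Z)/(8*(-1 + Y)))
w(c, D) = (-4 + D)/(D + c)
w(25, -19)*H(U, K) = ((-4 - 19)/(-19 + 25))*((-56 - 1*248)/(8*(-1 - 3/7))) = (-23/6)*((-56 - 248)/(8*(-10/7))) = ((⅙)*(-23))*((⅛)*(-7/10)*(-304)) = -23/6*133/5 = -3059/30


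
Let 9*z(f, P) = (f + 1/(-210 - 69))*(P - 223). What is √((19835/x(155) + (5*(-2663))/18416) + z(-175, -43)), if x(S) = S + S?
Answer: √8638624252444667/1284516 ≈ 72.357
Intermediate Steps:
x(S) = 2*S
z(f, P) = (-223 + P)*(-1/279 + f)/9 (z(f, P) = ((f + 1/(-210 - 69))*(P - 223))/9 = ((f + 1/(-279))*(-223 + P))/9 = ((f - 1/279)*(-223 + P))/9 = ((-1/279 + f)*(-223 + P))/9 = ((-223 + P)*(-1/279 + f))/9 = (-223 + P)*(-1/279 + f)/9)
√((19835/x(155) + (5*(-2663))/18416) + z(-175, -43)) = √((19835/((2*155)) + (5*(-2663))/18416) + (223/2511 - 223/9*(-175) - 1/2511*(-43) + (⅑)*(-43)*(-175))) = √((19835/310 - 13315*1/18416) + (223/2511 + 39025/9 + 43/2511 + 7525/9)) = √((19835*(1/310) - 13315/18416) + 12987716/2511) = √((3967/62 - 13315/18416) + 12987716/2511) = √(36115371/570896 + 12987716/2511) = √(242107122907/46242576) = √8638624252444667/1284516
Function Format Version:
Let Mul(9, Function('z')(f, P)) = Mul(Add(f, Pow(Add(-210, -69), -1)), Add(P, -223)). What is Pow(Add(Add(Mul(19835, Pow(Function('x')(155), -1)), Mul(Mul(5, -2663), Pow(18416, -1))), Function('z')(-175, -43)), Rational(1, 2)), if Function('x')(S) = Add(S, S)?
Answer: Mul(Rational(1, 1284516), Pow(8638624252444667, Rational(1, 2))) ≈ 72.357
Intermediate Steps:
Function('x')(S) = Mul(2, S)
Function('z')(f, P) = Mul(Rational(1, 9), Add(-223, P), Add(Rational(-1, 279), f)) (Function('z')(f, P) = Mul(Rational(1, 9), Mul(Add(f, Pow(Add(-210, -69), -1)), Add(P, -223))) = Mul(Rational(1, 9), Mul(Add(f, Pow(-279, -1)), Add(-223, P))) = Mul(Rational(1, 9), Mul(Add(f, Rational(-1, 279)), Add(-223, P))) = Mul(Rational(1, 9), Mul(Add(Rational(-1, 279), f), Add(-223, P))) = Mul(Rational(1, 9), Mul(Add(-223, P), Add(Rational(-1, 279), f))) = Mul(Rational(1, 9), Add(-223, P), Add(Rational(-1, 279), f)))
Pow(Add(Add(Mul(19835, Pow(Function('x')(155), -1)), Mul(Mul(5, -2663), Pow(18416, -1))), Function('z')(-175, -43)), Rational(1, 2)) = Pow(Add(Add(Mul(19835, Pow(Mul(2, 155), -1)), Mul(Mul(5, -2663), Pow(18416, -1))), Add(Rational(223, 2511), Mul(Rational(-223, 9), -175), Mul(Rational(-1, 2511), -43), Mul(Rational(1, 9), -43, -175))), Rational(1, 2)) = Pow(Add(Add(Mul(19835, Pow(310, -1)), Mul(-13315, Rational(1, 18416))), Add(Rational(223, 2511), Rational(39025, 9), Rational(43, 2511), Rational(7525, 9))), Rational(1, 2)) = Pow(Add(Add(Mul(19835, Rational(1, 310)), Rational(-13315, 18416)), Rational(12987716, 2511)), Rational(1, 2)) = Pow(Add(Add(Rational(3967, 62), Rational(-13315, 18416)), Rational(12987716, 2511)), Rational(1, 2)) = Pow(Add(Rational(36115371, 570896), Rational(12987716, 2511)), Rational(1, 2)) = Pow(Rational(242107122907, 46242576), Rational(1, 2)) = Mul(Rational(1, 1284516), Pow(8638624252444667, Rational(1, 2)))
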